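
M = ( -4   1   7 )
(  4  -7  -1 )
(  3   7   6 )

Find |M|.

|M| = 456

Expand along row 1:
  + (-4) · |-7 -1; 7 6| = (-4)·(-42 − (-7)) = 140
  − 1 · |4 -1; 3 6| = −1·(24 − (-3)) = -27
  + 7 · |4 -7; 3 7| = 7·(28 − (-21)) = 343
Sum: (140) + (-27) + (343) = 456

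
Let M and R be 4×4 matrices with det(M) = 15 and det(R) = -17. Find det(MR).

det(MR) = det(M)·det(R) = (15)·(-17) = -255

|MR| = -255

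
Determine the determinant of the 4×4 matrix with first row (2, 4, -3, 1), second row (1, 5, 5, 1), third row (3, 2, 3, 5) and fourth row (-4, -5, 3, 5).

The determinant is 868.

Expand along row 1:
  + (2) · M_11   where M_11 = det([5 5 1; 2 3 5; -5 3 5]) = -154
  − (4) · M_12   where M_12 = det([1 5 1; 3 3 5; -4 3 5]) = -154
  + (-3) · M_13   where M_13 = det([1 5 1; 3 2 5; -4 -5 5]) = -147
  − (1) · M_14   where M_14 = det([1 5 5; 3 2 3; -4 -5 3]) = -119
det = (+1)·(2)·(-154) + (-1)·(4)·(-154) + (+1)·(-3)·(-147) + (-1)·(1)·(-119) = 868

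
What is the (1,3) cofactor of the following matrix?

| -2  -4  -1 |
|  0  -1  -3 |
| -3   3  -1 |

-3

Delete row 1 and column 3; the remaining 2×2 submatrix is [0 -1; -3 3].
Its determinant is 0·3 − (-1)·(-3) = -3.
The cofactor carries sign (−1)^(1+3) = +1, so C_{1,3} = +(-3) = -3.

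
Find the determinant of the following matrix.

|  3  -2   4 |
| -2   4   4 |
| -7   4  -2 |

72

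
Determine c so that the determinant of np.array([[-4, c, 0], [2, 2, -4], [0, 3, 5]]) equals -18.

Expanding along the row containing c, det(M) is linear in c: det(M) = (-10)·c + (-88).
Set (-10)·c + (-88) = -18  ⇒  (-10)·c = 70  ⇒  c = -7.

-7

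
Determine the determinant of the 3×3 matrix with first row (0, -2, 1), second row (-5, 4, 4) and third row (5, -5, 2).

-55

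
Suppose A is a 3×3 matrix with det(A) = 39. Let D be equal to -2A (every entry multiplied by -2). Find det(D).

For a 3×3 matrix, det(-2A) = (-2)^3·det(A) = -8·det(A).
det(D) = (-8)·(39) = -312

det(D) = -312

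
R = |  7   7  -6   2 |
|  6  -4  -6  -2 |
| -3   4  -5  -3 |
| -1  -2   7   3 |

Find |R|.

24

Expand along row 1:
  + (7) · M_11   where M_11 = det([-4 -6 -2; 4 -5 -3; -2 7 3]) = -24
  − (7) · M_12   where M_12 = det([6 -6 -2; -3 -5 -3; -1 7 3]) = 16
  + (-6) · M_13   where M_13 = det([6 -4 -2; -3 4 -3; -1 -2 3]) = -32
  − (2) · M_14   where M_14 = det([6 -4 -6; -3 4 -5; -1 -2 7]) = -56
det = (+1)·(7)·(-24) + (-1)·(7)·(16) + (+1)·(-6)·(-32) + (-1)·(2)·(-56) = 24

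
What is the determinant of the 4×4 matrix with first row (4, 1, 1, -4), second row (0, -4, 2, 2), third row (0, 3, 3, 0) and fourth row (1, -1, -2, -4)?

Expand along row 3 (it has 2 zeros):
  − (3) · M_32   where M_32 = det([4 1 -4; 0 2 2; 1 -2 -4]) = -6
  + (3) · M_33   where M_33 = det([4 1 -4; 0 -4 2; 1 -1 -4]) = 58
det = (-1)·(3)·(-6) + (+1)·(3)·(58) = 192

192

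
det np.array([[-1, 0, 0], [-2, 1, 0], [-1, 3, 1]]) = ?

The determinant is -1.

The matrix is lower triangular, so the determinant is the product of the diagonal entries:
det = (-1) · (1) · (1) = -1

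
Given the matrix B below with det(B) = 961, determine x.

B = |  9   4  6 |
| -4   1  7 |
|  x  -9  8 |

Expanding along the row containing x, det(B) is linear in x: det(B) = (22)·x + (983).
Set (22)·x + (983) = 961  ⇒  (22)·x = -22  ⇒  x = -1.

x = -1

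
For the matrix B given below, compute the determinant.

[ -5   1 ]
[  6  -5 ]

19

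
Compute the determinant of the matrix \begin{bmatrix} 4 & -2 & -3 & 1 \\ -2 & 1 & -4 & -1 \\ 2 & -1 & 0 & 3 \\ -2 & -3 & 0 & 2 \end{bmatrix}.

208

Expand along column 3 (it has 2 zeros):
  + (-3) · M_13   where M_13 = det([-2 1 -1; 2 -1 3; -2 -3 2]) = -16
  − (-4) · M_23   where M_23 = det([4 -2 1; 2 -1 3; -2 -3 2]) = 40
det = (+1)·(-3)·(-16) + (-1)·(-4)·(40) = 208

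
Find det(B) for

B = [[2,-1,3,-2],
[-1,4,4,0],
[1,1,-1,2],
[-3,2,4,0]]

det(B) = -88

Expand along column 4 (it has 2 zeros):
  − (-2) · M_14   where M_14 = det([-1 4 4; 1 1 -1; -3 2 4]) = 10
  − (2) · M_34   where M_34 = det([2 -1 3; -1 4 4; -3 2 4]) = 54
det = (-1)·(-2)·(10) + (-1)·(2)·(54) = -88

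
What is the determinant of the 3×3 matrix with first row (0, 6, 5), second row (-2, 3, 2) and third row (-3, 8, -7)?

-155

Expand along column 1:
  − (-2) · |6 5; 8 -7| = −(-2)·(-42 − 40) = -164
  + (-3) · |6 5; 3 2| = (-3)·(12 − 15) = 9
Sum: (-164) + (9) = -155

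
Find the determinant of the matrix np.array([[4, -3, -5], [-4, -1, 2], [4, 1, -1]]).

The determinant is -16.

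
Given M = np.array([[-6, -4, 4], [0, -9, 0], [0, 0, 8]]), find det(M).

det(M) = 432

M is upper triangular, so det(M) is the product of the diagonal entries:
det = (-6) · (-9) · (8) = 432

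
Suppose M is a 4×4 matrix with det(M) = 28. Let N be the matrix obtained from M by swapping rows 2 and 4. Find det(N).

Swapping two rows multiplies the determinant by −1.
det(N) = (-1)·(28) = -28

The determinant is -28.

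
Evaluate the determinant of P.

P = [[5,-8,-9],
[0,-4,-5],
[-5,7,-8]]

det(P) = 315

Expand along row 2:
  + (-4) · |5 -9; -5 -8| = (-4)·(-40 − 45) = 340
  − (-5) · |5 -8; -5 7| = −(-5)·(35 − 40) = -25
Sum: (340) + (-25) = 315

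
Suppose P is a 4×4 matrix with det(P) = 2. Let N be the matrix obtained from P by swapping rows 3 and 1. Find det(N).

det(N) = -2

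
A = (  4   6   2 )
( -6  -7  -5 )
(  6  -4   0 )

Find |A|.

Expand along row 3:
  + 6 · |6 2; -7 -5| = 6·(-30 − (-14)) = -96
  − (-4) · |4 2; -6 -5| = −(-4)·(-20 − (-12)) = -32
Sum: (-96) + (-32) = -128

-128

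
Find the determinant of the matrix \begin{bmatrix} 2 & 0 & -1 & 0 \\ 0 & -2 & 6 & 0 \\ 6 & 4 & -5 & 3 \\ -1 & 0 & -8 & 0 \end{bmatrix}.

The determinant is -102.

Expand along column 4 (it has 3 zeros):
  − (3) · M_34   where M_34 = det([2 0 -1; 0 -2 6; -1 0 -8]) = 34
det = (-1)·(3)·(34) = -102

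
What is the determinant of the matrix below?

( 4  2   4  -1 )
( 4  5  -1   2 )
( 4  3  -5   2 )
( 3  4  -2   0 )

Expand along row 4 (it has 1 zero):
  − (3) · M_41   where M_41 = det([2 4 -1; 5 -1 2; 3 -5 2]) = 22
  + (4) · M_42   where M_42 = det([4 4 -1; 4 -1 2; 4 -5 2]) = 48
  − (-2) · M_43   where M_43 = det([4 2 -1; 4 5 2; 4 3 2]) = 24
det = (-1)·(3)·(22) + (+1)·(4)·(48) + (-1)·(-2)·(24) = 174

174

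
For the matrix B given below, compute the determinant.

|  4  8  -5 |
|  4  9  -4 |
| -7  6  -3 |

-127

Expand along row 1:
  + 4 · |9 -4; 6 -3| = 4·(-27 − (-24)) = -12
  − 8 · |4 -4; -7 -3| = −8·(-12 − 28) = 320
  + (-5) · |4 9; -7 6| = (-5)·(24 − (-63)) = -435
Sum: (-12) + (320) + (-435) = -127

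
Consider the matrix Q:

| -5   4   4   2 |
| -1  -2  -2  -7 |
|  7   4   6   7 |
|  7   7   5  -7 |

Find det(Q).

-1486

Expand along row 1:
  + (-5) · M_11   where M_11 = det([-2 -2 -7; 4 6 7; 7 5 -7]) = 154
  − (4) · M_12   where M_12 = det([-1 -2 -7; 7 6 7; 7 5 -7]) = -70
  + (4) · M_13   where M_13 = det([-1 -2 -7; 7 4 7; 7 7 -7]) = -266
  − (2) · M_14   where M_14 = det([-1 -2 -2; 7 4 6; 7 7 5]) = -34
det = (+1)·(-5)·(154) + (-1)·(4)·(-70) + (+1)·(4)·(-266) + (-1)·(2)·(-34) = -1486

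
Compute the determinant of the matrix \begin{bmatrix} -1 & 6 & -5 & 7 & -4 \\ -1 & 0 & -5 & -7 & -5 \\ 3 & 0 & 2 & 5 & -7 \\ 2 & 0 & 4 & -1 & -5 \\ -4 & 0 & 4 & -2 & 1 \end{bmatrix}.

-10314

Expand along column 2 (it has 4 zeros):
  − (6) · M_12   where M_12 = det([-1 -5 -7 -5; 3 2 5 -7; 2 4 -1 -5; -4 4 -2 1]) = 1719
det = (-1)·(6)·(1719) = -10314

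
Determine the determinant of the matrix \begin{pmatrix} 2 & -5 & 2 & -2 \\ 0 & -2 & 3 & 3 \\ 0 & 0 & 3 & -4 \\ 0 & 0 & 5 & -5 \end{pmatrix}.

-20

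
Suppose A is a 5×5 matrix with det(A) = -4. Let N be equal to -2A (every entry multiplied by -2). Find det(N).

128

For a 5×5 matrix, det(-2A) = (-2)^5·det(A) = -32·det(A).
det(N) = (-32)·(-4) = 128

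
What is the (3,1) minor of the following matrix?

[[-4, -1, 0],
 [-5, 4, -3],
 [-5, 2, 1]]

Delete row 3 and column 1; the remaining 2×2 submatrix is [-1 0; 4 -3].
Its determinant is (-1)·(-3) − 0·4 = 3.

3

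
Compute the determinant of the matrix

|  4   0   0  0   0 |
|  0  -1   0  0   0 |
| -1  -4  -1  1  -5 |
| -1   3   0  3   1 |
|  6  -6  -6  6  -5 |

300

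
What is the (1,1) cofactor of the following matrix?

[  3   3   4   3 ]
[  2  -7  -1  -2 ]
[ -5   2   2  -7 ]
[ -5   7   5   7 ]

Delete row 1 and column 1; the remaining 3×3 submatrix is [-7 -1 -2; 2 2 -7; 7 5 7].
Its determinant is -272.
The cofactor carries sign (−1)^(1+1) = +1, so C_{1,1} = +(-272) = -272.

-272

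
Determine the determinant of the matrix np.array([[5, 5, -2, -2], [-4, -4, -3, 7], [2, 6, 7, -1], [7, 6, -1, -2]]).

474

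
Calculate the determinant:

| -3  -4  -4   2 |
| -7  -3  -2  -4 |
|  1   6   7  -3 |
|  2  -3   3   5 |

538

Expand along row 1:
  + (-3) · M_11   where M_11 = det([-3 -2 -4; 6 7 -3; -3 3 5]) = -246
  − (-4) · M_12   where M_12 = det([-7 -2 -4; 1 7 -3; 2 3 5]) = -242
  + (-4) · M_13   where M_13 = det([-7 -3 -4; 1 6 -3; 2 -3 5]) = -54
  − (2) · M_14   where M_14 = det([-7 -3 -2; 1 6 7; 2 -3 3]) = -276
det = (+1)·(-3)·(-246) + (-1)·(-4)·(-242) + (+1)·(-4)·(-54) + (-1)·(2)·(-276) = 538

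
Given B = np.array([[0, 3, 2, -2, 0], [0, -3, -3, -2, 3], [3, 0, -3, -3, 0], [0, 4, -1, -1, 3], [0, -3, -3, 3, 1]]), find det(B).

|B| = -66

Expand along column 1 (it has 4 zeros):
  + (3) · M_31   where M_31 = det([3 2 -2 0; -3 -3 -2 3; 4 -1 -1 3; -3 -3 3 1]) = -22
det = (+1)·(3)·(-22) = -66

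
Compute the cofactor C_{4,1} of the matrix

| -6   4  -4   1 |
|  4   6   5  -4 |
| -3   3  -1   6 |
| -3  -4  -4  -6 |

Delete row 4 and column 1; the remaining 3×3 submatrix is [4 -4 1; 6 5 -4; 3 -1 6].
Its determinant is 275.
The cofactor carries sign (−1)^(4+1) = −1, so C_{4,1} = −(275) = -275.

The cofactor is -275.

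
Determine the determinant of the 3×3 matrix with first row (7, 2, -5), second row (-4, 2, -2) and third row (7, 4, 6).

310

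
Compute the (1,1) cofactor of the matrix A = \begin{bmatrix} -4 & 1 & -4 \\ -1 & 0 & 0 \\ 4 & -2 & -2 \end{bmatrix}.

The cofactor is 0.

Delete row 1 and column 1; the remaining 2×2 submatrix is [0 0; -2 -2].
Its determinant is 0·(-2) − 0·(-2) = 0.
The cofactor carries sign (−1)^(1+1) = +1, so C_{1,1} = +(0) = 0.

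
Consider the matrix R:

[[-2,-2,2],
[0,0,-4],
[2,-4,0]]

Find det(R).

48

Expand along row 2:
  − (-4) · |-2 -2; 2 -4| = −(-4)·(8 − (-4)) = 48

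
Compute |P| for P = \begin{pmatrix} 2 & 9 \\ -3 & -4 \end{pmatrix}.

det(P) = 19

det(P) = 2·(-4) − 9·(-3) = -8 − (-27) = 19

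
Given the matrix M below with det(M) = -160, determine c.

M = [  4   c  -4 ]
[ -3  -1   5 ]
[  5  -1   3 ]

-4

Expanding along the row containing c, det(M) is linear in c: det(M) = (34)·c + (-24).
Set (34)·c + (-24) = -160  ⇒  (34)·c = -136  ⇒  c = -4.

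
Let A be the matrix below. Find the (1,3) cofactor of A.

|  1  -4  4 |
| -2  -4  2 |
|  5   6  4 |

8

Delete row 1 and column 3; the remaining 2×2 submatrix is [-2 -4; 5 6].
Its determinant is (-2)·6 − (-4)·5 = 8.
The cofactor carries sign (−1)^(1+3) = +1, so C_{1,3} = +(8) = 8.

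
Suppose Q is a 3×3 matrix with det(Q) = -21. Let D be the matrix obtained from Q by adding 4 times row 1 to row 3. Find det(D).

The determinant is -21.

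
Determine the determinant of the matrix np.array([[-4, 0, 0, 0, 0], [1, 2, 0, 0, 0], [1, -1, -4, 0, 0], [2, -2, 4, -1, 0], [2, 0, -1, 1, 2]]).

The determinant is -64.

The matrix is lower triangular, so the determinant is the product of the diagonal entries:
det = (-4) · (2) · (-4) · (-1) · (2) = -64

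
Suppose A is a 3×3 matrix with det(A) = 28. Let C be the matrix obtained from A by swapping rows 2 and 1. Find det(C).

-28

Swapping two rows multiplies the determinant by −1.
det(C) = (-1)·(28) = -28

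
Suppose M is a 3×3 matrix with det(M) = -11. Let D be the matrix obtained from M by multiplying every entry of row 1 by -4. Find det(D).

Scaling one row by -4 multiplies the determinant by -4.
det(D) = (-4)·(-11) = 44

The determinant is 44.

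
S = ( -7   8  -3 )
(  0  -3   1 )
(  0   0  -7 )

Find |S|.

S is upper triangular, so det(S) is the product of the diagonal entries:
det = (-7) · (-3) · (-7) = -147

The determinant is -147.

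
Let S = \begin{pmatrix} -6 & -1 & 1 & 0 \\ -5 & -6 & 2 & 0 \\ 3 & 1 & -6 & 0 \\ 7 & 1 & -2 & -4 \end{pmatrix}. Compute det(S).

Expand along column 4 (it has 3 zeros):
  + (-4) · M_44   where M_44 = det([-6 -1 1; -5 -6 2; 3 1 -6]) = -167
det = (+1)·(-4)·(-167) = 668

668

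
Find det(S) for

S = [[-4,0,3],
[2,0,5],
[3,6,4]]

156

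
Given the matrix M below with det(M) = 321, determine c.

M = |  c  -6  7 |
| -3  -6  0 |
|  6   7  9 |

Expanding along the column containing c, det(M) is linear in c: det(M) = (-54)·c + (-57).
Set (-54)·c + (-57) = 321  ⇒  (-54)·c = 378  ⇒  c = -7.

c = -7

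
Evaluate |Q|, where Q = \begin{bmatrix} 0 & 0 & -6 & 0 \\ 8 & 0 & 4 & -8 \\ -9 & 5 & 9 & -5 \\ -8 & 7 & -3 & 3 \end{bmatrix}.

-3504

Expand along row 1 (it has 3 zeros):
  + (-6) · M_13   where M_13 = det([8 0 -8; -9 5 -5; -8 7 3]) = 584
det = (+1)·(-6)·(584) = -3504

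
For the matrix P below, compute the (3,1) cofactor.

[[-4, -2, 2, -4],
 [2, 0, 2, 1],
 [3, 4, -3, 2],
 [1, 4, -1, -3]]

Delete row 3 and column 1; the remaining 3×3 submatrix is [-2 2 -4; 0 2 1; 4 -1 -3].
Its determinant is 50.
The cofactor carries sign (−1)^(3+1) = +1, so C_{3,1} = +(50) = 50.

The cofactor is 50.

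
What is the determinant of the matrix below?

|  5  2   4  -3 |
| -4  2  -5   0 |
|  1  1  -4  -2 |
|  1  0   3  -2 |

Expand along row 2 (it has 1 zero):
  − (-4) · M_21   where M_21 = det([2 4 -3; 1 -4 -2; 0 3 -2]) = 27
  + (2) · M_22   where M_22 = det([5 4 -3; 1 -4 -2; 1 3 -2]) = 49
  − (-5) · M_23   where M_23 = det([5 2 -3; 1 1 -2; 1 0 -2]) = -7
det = (-1)·(-4)·(27) + (+1)·(2)·(49) + (-1)·(-5)·(-7) = 171

171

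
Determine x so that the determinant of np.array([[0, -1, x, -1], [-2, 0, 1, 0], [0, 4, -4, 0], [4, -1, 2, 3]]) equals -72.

Expanding along the row containing x, det(B) is linear in x: det(B) = (-24)·x + (0).
Set (-24)·x + (0) = -72  ⇒  (-24)·x = -72  ⇒  x = 3.

3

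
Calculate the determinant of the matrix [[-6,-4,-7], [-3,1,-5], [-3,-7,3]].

Expand along row 1:
  + (-6) · |1 -5; -7 3| = (-6)·(3 − 35) = 192
  − (-4) · |-3 -5; -3 3| = −(-4)·(-9 − 15) = -96
  + (-7) · |-3 1; -3 -7| = (-7)·(21 − (-3)) = -168
Sum: (192) + (-96) + (-168) = -72

-72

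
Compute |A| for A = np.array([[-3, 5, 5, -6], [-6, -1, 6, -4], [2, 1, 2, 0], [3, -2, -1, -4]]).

Expand along row 3 (it has 1 zero):
  + (2) · M_31   where M_31 = det([5 5 -6; -1 6 -4; -2 -1 -4]) = -198
  − (1) · M_32   where M_32 = det([-3 5 -6; -6 6 -4; 3 -1 -4]) = -24
  + (2) · M_33   where M_33 = det([-3 5 -6; -6 -1 -4; 3 -2 -4]) = -258
det = (+1)·(2)·(-198) + (-1)·(1)·(-24) + (+1)·(2)·(-258) = -888

-888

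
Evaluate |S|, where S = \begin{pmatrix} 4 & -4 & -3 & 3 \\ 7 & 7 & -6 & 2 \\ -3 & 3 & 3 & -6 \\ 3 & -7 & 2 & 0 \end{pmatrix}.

det(S) = 714

Expand along row 4 (it has 1 zero):
  − (3) · M_41   where M_41 = det([-4 -3 3; 7 -6 2; 3 3 -6]) = -147
  + (-7) · M_42   where M_42 = det([4 -3 3; 7 -6 2; -3 3 -6]) = 21
  − (2) · M_43   where M_43 = det([4 -4 3; 7 7 2; -3 3 -6]) = -210
det = (-1)·(3)·(-147) + (+1)·(-7)·(21) + (-1)·(2)·(-210) = 714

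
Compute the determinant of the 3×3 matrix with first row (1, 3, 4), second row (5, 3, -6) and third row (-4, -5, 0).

Expand along row 3:
  + (-4) · |3 4; 3 -6| = (-4)·(-18 − 12) = 120
  − (-5) · |1 4; 5 -6| = −(-5)·(-6 − 20) = -130
Sum: (120) + (-130) = -10

-10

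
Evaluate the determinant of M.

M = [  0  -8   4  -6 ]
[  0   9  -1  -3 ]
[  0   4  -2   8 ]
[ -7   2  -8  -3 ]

Expand along column 1 (it has 3 zeros):
  − (-7) · M_41   where M_41 = det([-8 4 -6; 9 -1 -3; 4 -2 8]) = -140
det = (-1)·(-7)·(-140) = -980

|M| = -980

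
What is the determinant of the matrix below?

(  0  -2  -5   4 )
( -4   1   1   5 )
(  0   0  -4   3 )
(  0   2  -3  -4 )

-192

Expand along column 1 (it has 3 zeros):
  − (-4) · M_21   where M_21 = det([-2 -5 4; 0 -4 3; 2 -3 -4]) = -48
det = (-1)·(-4)·(-48) = -192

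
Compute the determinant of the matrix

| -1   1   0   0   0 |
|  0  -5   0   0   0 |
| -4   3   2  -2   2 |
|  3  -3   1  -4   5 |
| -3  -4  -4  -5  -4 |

The matrix is block lower-triangular with a 2×2 block and a 3×3 block on the diagonal, so its determinant equals the product of the determinants of the diagonal blocks.
det of the 2×2 block = 5
det of the 3×3 block = 72
det = (5)·(72) = 360

The determinant is 360.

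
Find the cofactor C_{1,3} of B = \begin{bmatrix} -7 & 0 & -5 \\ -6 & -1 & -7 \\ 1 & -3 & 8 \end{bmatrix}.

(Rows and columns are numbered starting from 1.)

19

Delete row 1 and column 3; the remaining 2×2 submatrix is [-6 -1; 1 -3].
Its determinant is (-6)·(-3) − (-1)·1 = 19.
The cofactor carries sign (−1)^(1+3) = +1, so C_{1,3} = +(19) = 19.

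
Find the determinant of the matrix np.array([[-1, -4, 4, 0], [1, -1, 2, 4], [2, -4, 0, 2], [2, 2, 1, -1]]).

Expand along row 1 (it has 1 zero):
  + (-1) · M_11   where M_11 = det([-1 2 4; -4 0 2; 2 1 -1]) = -14
  − (-4) · M_12   where M_12 = det([1 2 4; 2 0 2; 2 1 -1]) = 18
  + (4) · M_13   where M_13 = det([1 -1 4; 2 -4 2; 2 2 -1]) = 42
det = (+1)·(-1)·(-14) + (-1)·(-4)·(18) + (+1)·(4)·(42) = 254

The determinant is 254.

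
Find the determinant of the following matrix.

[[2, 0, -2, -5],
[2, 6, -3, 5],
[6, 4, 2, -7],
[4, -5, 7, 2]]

Expand along row 1 (it has 1 zero):
  + (2) · M_11   where M_11 = det([6 -3 5; 4 2 -7; -5 7 2]) = 427
  + (-2) · M_13   where M_13 = det([2 6 5; 6 4 -7; 4 -5 2]) = -524
  − (-5) · M_14   where M_14 = det([2 6 -3; 6 4 2; 4 -5 7]) = 10
det = (+1)·(2)·(427) + (+1)·(-2)·(-524) + (-1)·(-5)·(10) = 1952

1952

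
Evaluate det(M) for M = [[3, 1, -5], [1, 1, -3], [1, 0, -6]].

Expand along column 2:
  − 1 · |1 -3; 1 -6| = −1·(-6 − (-3)) = 3
  + 1 · |3 -5; 1 -6| = 1·(-18 − (-5)) = -13
Sum: (3) + (-13) = -10

-10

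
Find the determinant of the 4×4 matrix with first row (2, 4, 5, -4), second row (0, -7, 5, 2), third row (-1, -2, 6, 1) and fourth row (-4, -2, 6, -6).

1178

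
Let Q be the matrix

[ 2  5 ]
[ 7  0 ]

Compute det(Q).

det(Q) = 2·0 − 5·7 = 0 − 35 = -35

det(Q) = -35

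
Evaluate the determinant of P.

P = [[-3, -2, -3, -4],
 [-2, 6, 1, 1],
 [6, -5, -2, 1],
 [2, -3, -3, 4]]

The determinant is 510.

Expand along row 1:
  + (-3) · M_11   where M_11 = det([6 1 1; -5 -2 1; -3 -3 4]) = -4
  − (-2) · M_12   where M_12 = det([-2 1 1; 6 -2 1; 2 -3 4]) = -26
  + (-3) · M_13   where M_13 = det([-2 6 1; 6 -5 1; 2 -3 4]) = -106
  − (-4) · M_14   where M_14 = det([-2 6 1; 6 -5 -2; 2 -3 -3]) = 58
det = (+1)·(-3)·(-4) + (-1)·(-2)·(-26) + (+1)·(-3)·(-106) + (-1)·(-4)·(58) = 510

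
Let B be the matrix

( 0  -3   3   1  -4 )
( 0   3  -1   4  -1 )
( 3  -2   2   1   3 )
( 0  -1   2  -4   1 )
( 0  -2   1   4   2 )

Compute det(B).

Expand along column 1 (it has 4 zeros):
  + (3) · M_31   where M_31 = det([-3 3 1 -4; 3 -1 4 -1; -1 2 -4 1; -2 1 4 2]) = 258
det = (+1)·(3)·(258) = 774

|B| = 774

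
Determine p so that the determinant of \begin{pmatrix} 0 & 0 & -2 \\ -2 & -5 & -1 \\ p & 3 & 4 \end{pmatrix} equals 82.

Expanding along the row containing p, det(A) is linear in p: det(A) = (-10)·p + (12).
Set (-10)·p + (12) = 82  ⇒  (-10)·p = 70  ⇒  p = -7.

p = -7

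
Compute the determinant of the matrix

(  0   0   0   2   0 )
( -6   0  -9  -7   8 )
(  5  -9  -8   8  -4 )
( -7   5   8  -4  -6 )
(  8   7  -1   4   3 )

Expand along row 1 (it has 4 zeros):
  − (2) · M_14   where M_14 = det([-6 0 -9 8; 5 -9 -8 -4; -7 5 8 -6; 8 7 -1 3]) = -10336
det = (-1)·(2)·(-10336) = 20672

The determinant is 20672.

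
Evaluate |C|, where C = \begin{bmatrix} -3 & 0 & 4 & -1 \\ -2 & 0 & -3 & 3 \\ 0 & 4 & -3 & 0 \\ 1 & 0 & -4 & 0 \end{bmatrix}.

Expand along column 2 (it has 3 zeros):
  − (4) · M_32   where M_32 = det([-3 4 -1; -2 -3 3; 1 -4 0]) = -35
det = (-1)·(4)·(-35) = 140

|C| = 140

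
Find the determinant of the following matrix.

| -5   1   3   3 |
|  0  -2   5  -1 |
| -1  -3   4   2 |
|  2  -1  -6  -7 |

442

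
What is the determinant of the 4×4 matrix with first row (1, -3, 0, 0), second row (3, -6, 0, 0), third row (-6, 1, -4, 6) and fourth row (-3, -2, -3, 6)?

The matrix is block lower-triangular with a 2×2 block and a 2×2 block on the diagonal, so its determinant equals the product of the determinants of the diagonal blocks.
det of the 2×2 block = 3
det of the 2×2 block = -6
det = (3)·(-6) = -18

The determinant is -18.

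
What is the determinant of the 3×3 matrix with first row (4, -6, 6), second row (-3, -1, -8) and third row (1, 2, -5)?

Expand along column 1:
  + 4 · |-1 -8; 2 -5| = 4·(5 − (-16)) = 84
  − (-3) · |-6 6; 2 -5| = −(-3)·(30 − 12) = 54
  + 1 · |-6 6; -1 -8| = 1·(48 − (-6)) = 54
Sum: (84) + (54) + (54) = 192

The determinant is 192.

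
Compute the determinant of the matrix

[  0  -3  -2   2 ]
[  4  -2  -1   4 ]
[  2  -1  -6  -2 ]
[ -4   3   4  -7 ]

266

Expand along row 1 (it has 1 zero):
  − (-3) · M_12   where M_12 = det([4 -1 4; 2 -6 -2; -4 4 -7]) = 114
  + (-2) · M_13   where M_13 = det([4 -2 4; 2 -1 -2; -4 3 -7]) = 16
  − (2) · M_14   where M_14 = det([4 -2 -1; 2 -1 -6; -4 3 4]) = 22
det = (-1)·(-3)·(114) + (+1)·(-2)·(16) + (-1)·(2)·(22) = 266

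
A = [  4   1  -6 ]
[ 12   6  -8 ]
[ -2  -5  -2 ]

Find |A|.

Expand along column 1:
  + 4 · |6 -8; -5 -2| = 4·(-12 − 40) = -208
  − 12 · |1 -6; -5 -2| = −12·(-2 − 30) = 384
  + (-2) · |1 -6; 6 -8| = (-2)·(-8 − (-36)) = -56
Sum: (-208) + (384) + (-56) = 120

|A| = 120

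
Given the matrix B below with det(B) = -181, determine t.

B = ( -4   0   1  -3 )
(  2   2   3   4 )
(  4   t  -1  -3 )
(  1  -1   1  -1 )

Expanding along the row containing t, det(B) is linear in t: det(B) = (-37)·t + (-144).
Set (-37)·t + (-144) = -181  ⇒  (-37)·t = -37  ⇒  t = 1.

t = 1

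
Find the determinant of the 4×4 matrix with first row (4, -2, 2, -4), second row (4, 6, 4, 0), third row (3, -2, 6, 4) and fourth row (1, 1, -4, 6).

Expand along row 2 (it has 1 zero):
  − (4) · M_21   where M_21 = det([-2 2 -4; -2 6 4; 1 -4 6]) = -80
  + (6) · M_22   where M_22 = det([4 2 -4; 3 6 4; 1 -4 6]) = 252
  − (4) · M_23   where M_23 = det([4 -2 -4; 3 -2 4; 1 1 6]) = -56
det = (-1)·(4)·(-80) + (+1)·(6)·(252) + (-1)·(4)·(-56) = 2056

2056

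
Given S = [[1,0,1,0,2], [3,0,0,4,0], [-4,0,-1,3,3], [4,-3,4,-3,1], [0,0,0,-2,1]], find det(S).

153

Expand along column 2 (it has 4 zeros):
  + (-3) · M_42   where M_42 = det([1 1 0 2; 3 0 4 0; -4 -1 3 3; 0 0 -2 1]) = -51
det = (+1)·(-3)·(-51) = 153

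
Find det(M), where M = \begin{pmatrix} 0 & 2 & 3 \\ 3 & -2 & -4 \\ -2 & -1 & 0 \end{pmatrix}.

Expand along row 1:
  − 2 · |3 -4; -2 0| = −2·(0 − 8) = 16
  + 3 · |3 -2; -2 -1| = 3·(-3 − 4) = -21
Sum: (16) + (-21) = -5

The determinant is -5.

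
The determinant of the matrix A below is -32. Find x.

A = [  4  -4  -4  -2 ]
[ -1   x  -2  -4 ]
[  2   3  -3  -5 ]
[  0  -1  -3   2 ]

Expanding along the column containing x, det(A) is linear in x: det(A) = (-56)·x + (416).
Set (-56)·x + (416) = -32  ⇒  (-56)·x = -448  ⇒  x = 8.

x = 8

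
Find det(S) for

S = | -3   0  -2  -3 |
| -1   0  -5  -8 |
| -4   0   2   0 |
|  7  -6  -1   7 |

Expand along column 2 (it has 3 zeros):
  + (-6) · M_42   where M_42 = det([-3 -2 -3; -1 -5 -8; -4 2 0]) = -46
det = (+1)·(-6)·(-46) = 276

The determinant is 276.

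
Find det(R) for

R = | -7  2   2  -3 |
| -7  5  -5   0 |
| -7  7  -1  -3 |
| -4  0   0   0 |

The determinant is -120.

Expand along row 4 (it has 3 zeros):
  − (-4) · M_41   where M_41 = det([2 2 -3; 5 -5 0; 7 -1 -3]) = -30
det = (-1)·(-4)·(-30) = -120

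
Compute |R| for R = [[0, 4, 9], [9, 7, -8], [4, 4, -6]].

The determinant is 160.

Expand along row 1:
  − 4 · |9 -8; 4 -6| = −4·(-54 − (-32)) = 88
  + 9 · |9 7; 4 4| = 9·(36 − 28) = 72
Sum: (88) + (72) = 160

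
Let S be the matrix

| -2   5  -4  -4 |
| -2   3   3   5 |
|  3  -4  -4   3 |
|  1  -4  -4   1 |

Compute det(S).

Expand along row 1:
  + (-2) · M_11   where M_11 = det([3 3 5; -4 -4 3; -4 -4 1]) = 0
  − (5) · M_12   where M_12 = det([-2 3 5; 3 -4 3; 1 -4 1]) = -56
  + (-4) · M_13   where M_13 = det([-2 3 5; 3 -4 3; 1 -4 1]) = -56
  − (-4) · M_14   where M_14 = det([-2 3 3; 3 -4 -4; 1 -4 -4]) = 0
det = (+1)·(-2)·(0) + (-1)·(5)·(-56) + (+1)·(-4)·(-56) + (-1)·(-4)·(0) = 504

The determinant is 504.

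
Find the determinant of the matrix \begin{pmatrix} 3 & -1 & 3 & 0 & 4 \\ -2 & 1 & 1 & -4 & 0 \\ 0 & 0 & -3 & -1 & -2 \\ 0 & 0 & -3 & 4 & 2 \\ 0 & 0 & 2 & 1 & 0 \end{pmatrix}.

The matrix is block upper-triangular with a 2×2 block and a 3×3 block on the diagonal, so its determinant equals the product of the determinants of the diagonal blocks.
det of the 2×2 block = 1
det of the 3×3 block = 24
det = (1)·(24) = 24

24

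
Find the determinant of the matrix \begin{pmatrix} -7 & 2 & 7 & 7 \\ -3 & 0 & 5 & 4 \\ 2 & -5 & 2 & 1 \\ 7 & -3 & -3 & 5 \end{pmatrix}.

The determinant is -390.

Expand along row 2 (it has 1 zero):
  − (-3) · M_21   where M_21 = det([2 7 7; -5 2 1; -3 -3 5]) = 327
  − (5) · M_23   where M_23 = det([-7 2 7; 2 -5 1; 7 -3 5]) = 351
  + (4) · M_24   where M_24 = det([-7 2 7; 2 -5 2; 7 -3 -3]) = 96
det = (-1)·(-3)·(327) + (-1)·(5)·(351) + (+1)·(4)·(96) = -390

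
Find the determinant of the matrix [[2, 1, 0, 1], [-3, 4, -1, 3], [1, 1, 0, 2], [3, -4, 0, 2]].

17

Expand along column 3 (it has 3 zeros):
  − (-1) · M_23   where M_23 = det([2 1 1; 1 1 2; 3 -4 2]) = 17
det = (-1)·(-1)·(17) = 17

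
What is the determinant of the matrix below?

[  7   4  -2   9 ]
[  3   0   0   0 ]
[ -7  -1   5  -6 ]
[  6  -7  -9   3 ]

Expand along row 2 (it has 3 zeros):
  − (3) · M_21   where M_21 = det([4 -2 9; -1 5 -6; -7 -9 3]) = 150
det = (-1)·(3)·(150) = -450

-450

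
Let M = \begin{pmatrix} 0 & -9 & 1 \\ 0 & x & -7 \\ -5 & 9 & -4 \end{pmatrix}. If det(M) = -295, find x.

4

Expanding along the row containing x, det(M) is linear in x: det(M) = (5)·x + (-315).
Set (5)·x + (-315) = -295  ⇒  (5)·x = 20  ⇒  x = 4.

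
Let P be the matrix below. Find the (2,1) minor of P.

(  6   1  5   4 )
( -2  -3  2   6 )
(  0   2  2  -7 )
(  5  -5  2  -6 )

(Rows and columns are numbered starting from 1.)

The minor is 293.

Delete row 2 and column 1; the remaining 3×3 submatrix is [1 5 4; 2 2 -7; -5 2 -6].
Its determinant is 293.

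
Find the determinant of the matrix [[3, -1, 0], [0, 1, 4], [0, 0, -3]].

Expand along row 3:
  + (-3) · |3 -1; 0 1| = (-3)·(3 − 0) = -9

-9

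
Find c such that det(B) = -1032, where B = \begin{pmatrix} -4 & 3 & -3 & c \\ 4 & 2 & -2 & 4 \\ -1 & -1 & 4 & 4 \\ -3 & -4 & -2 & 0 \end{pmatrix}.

c = 2

Expanding along the row containing c, det(B) is linear in c: det(B) = (-42)·c + (-948).
Set (-42)·c + (-948) = -1032  ⇒  (-42)·c = -84  ⇒  c = 2.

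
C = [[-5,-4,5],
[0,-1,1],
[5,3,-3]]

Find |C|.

The determinant is 5.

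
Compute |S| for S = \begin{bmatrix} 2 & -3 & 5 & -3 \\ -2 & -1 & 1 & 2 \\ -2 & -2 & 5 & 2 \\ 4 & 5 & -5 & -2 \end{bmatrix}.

Expand along row 1:
  + (2) · M_11   where M_11 = det([-1 1 2; -2 5 2; 5 -5 -2]) = -24
  − (-3) · M_12   where M_12 = det([-2 1 2; -2 5 2; 4 -5 -2]) = -16
  + (5) · M_13   where M_13 = det([-2 -1 2; -2 -2 2; 4 5 -2]) = 4
  − (-3) · M_14   where M_14 = det([-2 -1 1; -2 -2 5; 4 5 -5]) = 18
det = (+1)·(2)·(-24) + (-1)·(-3)·(-16) + (+1)·(5)·(4) + (-1)·(-3)·(18) = -22

The determinant is -22.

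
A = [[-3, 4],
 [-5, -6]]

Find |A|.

38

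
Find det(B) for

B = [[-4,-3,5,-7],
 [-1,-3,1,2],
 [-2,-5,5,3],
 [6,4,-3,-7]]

Expand along row 1:
  + (-4) · M_11   where M_11 = det([-3 1 2; -5 5 3; 4 -3 -7]) = 45
  − (-3) · M_12   where M_12 = det([-1 1 2; -2 5 3; 6 -3 -7]) = -18
  + (5) · M_13   where M_13 = det([-1 -3 2; -2 -5 3; 6 4 -7]) = 9
  − (-7) · M_14   where M_14 = det([-1 -3 1; -2 -5 5; 6 4 -3]) = -45
det = (+1)·(-4)·(45) + (-1)·(-3)·(-18) + (+1)·(5)·(9) + (-1)·(-7)·(-45) = -504

The determinant is -504.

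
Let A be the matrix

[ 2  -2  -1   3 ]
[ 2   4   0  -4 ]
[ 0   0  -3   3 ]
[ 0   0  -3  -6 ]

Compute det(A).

A is block upper-triangular with a 2×2 block and a 2×2 block on the diagonal, so its determinant equals the product of the determinants of the diagonal blocks.
det of the 2×2 block = 12
det of the 2×2 block = 27
det = (12)·(27) = 324

324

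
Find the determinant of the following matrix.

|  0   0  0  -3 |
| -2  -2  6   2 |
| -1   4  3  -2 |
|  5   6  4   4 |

Expand along row 1 (it has 3 zeros):
  − (-3) · M_14   where M_14 = det([-2 -2 6; -1 4 3; 5 6 4]) = -190
det = (-1)·(-3)·(-190) = -570

-570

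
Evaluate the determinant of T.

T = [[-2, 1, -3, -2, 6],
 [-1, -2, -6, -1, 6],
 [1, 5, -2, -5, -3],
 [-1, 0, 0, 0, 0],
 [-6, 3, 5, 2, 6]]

Expand along row 4 (it has 4 zeros):
  − (-1) · M_41   where M_41 = det([1 -3 -2 6; -2 -6 -1 6; 5 -2 -5 -3; 3 5 2 6]) = -306
det = (-1)·(-1)·(-306) = -306

-306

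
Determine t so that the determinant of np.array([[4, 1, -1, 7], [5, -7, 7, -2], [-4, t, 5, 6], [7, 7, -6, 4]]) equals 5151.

Expanding along the row containing t, det(B) is linear in t: det(B) = (455)·t + (2876).
Set (455)·t + (2876) = 5151  ⇒  (455)·t = 2275  ⇒  t = 5.

t = 5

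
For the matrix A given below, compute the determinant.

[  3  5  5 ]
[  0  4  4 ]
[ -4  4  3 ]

-12

Expand along column 1:
  + 3 · |4 4; 4 3| = 3·(12 − 16) = -12
  + (-4) · |5 5; 4 4| = (-4)·(20 − 20) = 0
Sum: (-12) + (0) = -12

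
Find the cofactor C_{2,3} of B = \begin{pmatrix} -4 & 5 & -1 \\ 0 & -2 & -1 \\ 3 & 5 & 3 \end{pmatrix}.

Delete row 2 and column 3; the remaining 2×2 submatrix is [-4 5; 3 5].
Its determinant is (-4)·5 − 5·3 = -35.
The cofactor carries sign (−1)^(2+3) = −1, so C_{2,3} = −(-35) = 35.

35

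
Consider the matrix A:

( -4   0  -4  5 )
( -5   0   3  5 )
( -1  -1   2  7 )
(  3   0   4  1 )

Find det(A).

Expand along column 2 (it has 3 zeros):
  − (-1) · M_32   where M_32 = det([-4 -4 5; -5 3 5; 3 4 1]) = -157
det = (-1)·(-1)·(-157) = -157

det(A) = -157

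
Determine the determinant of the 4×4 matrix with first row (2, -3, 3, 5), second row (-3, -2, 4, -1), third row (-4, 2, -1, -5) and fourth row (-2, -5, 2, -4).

-92

Expand along row 1:
  + (2) · M_11   where M_11 = det([-2 4 -1; 2 -1 -5; -5 2 -4]) = 105
  − (-3) · M_12   where M_12 = det([-3 4 -1; -4 -1 -5; -2 2 -4]) = -56
  + (3) · M_13   where M_13 = det([-3 -2 -1; -4 2 -5; -2 -5 -4]) = 87
  − (5) · M_14   where M_14 = det([-3 -2 4; -4 2 -1; -2 -5 2]) = 79
det = (+1)·(2)·(105) + (-1)·(-3)·(-56) + (+1)·(3)·(87) + (-1)·(5)·(79) = -92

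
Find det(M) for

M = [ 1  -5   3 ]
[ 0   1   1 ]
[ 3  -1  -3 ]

-26

Expand along row 2:
  + 1 · |1 3; 3 -3| = 1·(-3 − 9) = -12
  − 1 · |1 -5; 3 -1| = −1·(-1 − (-15)) = -14
Sum: (-12) + (-14) = -26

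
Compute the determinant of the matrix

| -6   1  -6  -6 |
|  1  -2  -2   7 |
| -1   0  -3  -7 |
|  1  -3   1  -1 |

Expand along row 3 (it has 1 zero):
  + (-1) · M_31   where M_31 = det([1 -6 -6; -2 -2 7; -3 1 -1]) = 181
  + (-3) · M_33   where M_33 = det([-6 1 -6; 1 -2 7; 1 -3 -1]) = -124
  − (-7) · M_34   where M_34 = det([-6 1 -6; 1 -2 -2; 1 -3 1]) = 51
det = (+1)·(-1)·(181) + (+1)·(-3)·(-124) + (-1)·(-7)·(51) = 548

The determinant is 548.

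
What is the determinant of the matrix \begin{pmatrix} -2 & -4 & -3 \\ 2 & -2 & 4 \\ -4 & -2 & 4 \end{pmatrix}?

132

Expand along column 1:
  + (-2) · |-2 4; -2 4| = (-2)·(-8 − (-8)) = 0
  − 2 · |-4 -3; -2 4| = −2·(-16 − 6) = 44
  + (-4) · |-4 -3; -2 4| = (-4)·(-16 − 6) = 88
Sum: (0) + (44) + (88) = 132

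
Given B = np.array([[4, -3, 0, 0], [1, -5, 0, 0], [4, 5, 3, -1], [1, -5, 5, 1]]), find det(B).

The determinant is -136.

B is block lower-triangular with a 2×2 block and a 2×2 block on the diagonal, so its determinant equals the product of the determinants of the diagonal blocks.
det of the 2×2 block = -17
det of the 2×2 block = 8
det = (-17)·(8) = -136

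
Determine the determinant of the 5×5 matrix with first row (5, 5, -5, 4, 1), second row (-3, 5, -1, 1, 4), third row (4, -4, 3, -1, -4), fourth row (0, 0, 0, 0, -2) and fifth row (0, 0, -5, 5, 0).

880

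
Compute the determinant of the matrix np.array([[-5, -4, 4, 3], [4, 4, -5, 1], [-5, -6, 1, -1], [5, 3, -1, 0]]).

Expand along row 4 (it has 1 zero):
  − (5) · M_41   where M_41 = det([-4 4 3; 4 -5 1; -6 1 -1]) = -102
  + (3) · M_42   where M_42 = det([-5 4 3; 4 -5 1; -5 1 -1]) = -87
  − (-1) · M_43   where M_43 = det([-5 -4 3; 4 4 1; -5 -6 -1]) = -18
det = (-1)·(5)·(-102) + (+1)·(3)·(-87) + (-1)·(-1)·(-18) = 231

231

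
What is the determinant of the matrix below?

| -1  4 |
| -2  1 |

7

det = (-1)·1 − 4·(-2) = -1 − (-8) = 7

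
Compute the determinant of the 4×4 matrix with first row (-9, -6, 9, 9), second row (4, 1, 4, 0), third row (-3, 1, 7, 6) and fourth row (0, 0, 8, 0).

Expand along row 4 (it has 3 zeros):
  − (8) · M_43   where M_43 = det([-9 -6 9; 4 1 0; -3 1 6]) = 153
det = (-1)·(8)·(153) = -1224

-1224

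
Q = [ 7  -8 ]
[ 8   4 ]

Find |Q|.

det(Q) = 7·4 − (-8)·8 = 28 − (-64) = 92

det(Q) = 92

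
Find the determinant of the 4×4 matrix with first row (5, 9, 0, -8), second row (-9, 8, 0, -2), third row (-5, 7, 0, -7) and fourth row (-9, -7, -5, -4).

Expand along column 3 (it has 3 zeros):
  − (-5) · M_43   where M_43 = det([5 9 -8; -9 8 -2; -5 7 -7]) = -503
det = (-1)·(-5)·(-503) = -2515

The determinant is -2515.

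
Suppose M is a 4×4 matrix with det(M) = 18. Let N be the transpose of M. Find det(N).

det(Mᵀ) = det(M).
det(N) = (1)·(18) = 18

18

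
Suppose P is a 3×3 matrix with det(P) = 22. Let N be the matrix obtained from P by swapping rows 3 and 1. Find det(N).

The determinant is -22.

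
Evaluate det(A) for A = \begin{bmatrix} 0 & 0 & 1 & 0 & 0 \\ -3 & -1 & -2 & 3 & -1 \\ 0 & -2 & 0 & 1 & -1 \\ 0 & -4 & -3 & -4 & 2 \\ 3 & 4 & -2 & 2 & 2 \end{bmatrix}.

Expand along row 1 (it has 4 zeros):
  + (1) · M_13   where M_13 = det([-3 -1 3 -1; 0 -2 1 -1; 0 -4 -4 2; 3 4 2 2]) = -138
det = (+1)·(1)·(-138) = -138

det(A) = -138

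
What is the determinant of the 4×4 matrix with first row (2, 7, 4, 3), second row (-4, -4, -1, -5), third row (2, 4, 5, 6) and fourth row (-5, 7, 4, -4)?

273

Expand along row 1:
  + (2) · M_11   where M_11 = det([-4 -1 -5; 4 5 6; 7 4 -4]) = 213
  − (7) · M_12   where M_12 = det([-4 -1 -5; 2 5 6; -5 4 -4]) = 33
  + (4) · M_13   where M_13 = det([-4 -4 -5; 2 4 6; -5 7 -4]) = 150
  − (3) · M_14   where M_14 = det([-4 -4 -1; 2 4 5; -5 7 4]) = 174
det = (+1)·(2)·(213) + (-1)·(7)·(33) + (+1)·(4)·(150) + (-1)·(3)·(174) = 273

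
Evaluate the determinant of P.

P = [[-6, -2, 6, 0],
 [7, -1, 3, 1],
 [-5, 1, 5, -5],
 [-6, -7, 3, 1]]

The determinant is -1592.

Expand along row 1 (it has 1 zero):
  + (-6) · M_11   where M_11 = det([-1 3 1; 1 5 -5; -7 3 1]) = 120
  − (-2) · M_12   where M_12 = det([7 3 1; -5 5 -5; -6 3 1]) = 260
  + (6) · M_13   where M_13 = det([7 -1 1; -5 1 -5; -6 -7 1]) = -232
det = (+1)·(-6)·(120) + (-1)·(-2)·(260) + (+1)·(6)·(-232) = -1592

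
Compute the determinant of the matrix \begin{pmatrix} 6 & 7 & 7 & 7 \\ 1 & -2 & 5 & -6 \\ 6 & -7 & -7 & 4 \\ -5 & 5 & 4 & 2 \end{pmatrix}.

Expand along row 1:
  + (6) · M_11   where M_11 = det([-2 5 -6; -7 -7 4; 5 4 2]) = 188
  − (7) · M_12   where M_12 = det([1 5 -6; 6 -7 4; -5 4 2]) = -124
  + (7) · M_13   where M_13 = det([1 -2 -6; 6 -7 4; -5 5 2]) = 60
  − (7) · M_14   where M_14 = det([1 -2 5; 6 -7 -7; -5 5 4]) = -40
det = (+1)·(6)·(188) + (-1)·(7)·(-124) + (+1)·(7)·(60) + (-1)·(7)·(-40) = 2696

2696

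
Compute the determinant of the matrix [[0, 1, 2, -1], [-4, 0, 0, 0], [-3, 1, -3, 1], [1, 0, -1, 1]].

-12

Expand along row 2 (it has 3 zeros):
  − (-4) · M_21   where M_21 = det([1 2 -1; 1 -3 1; 0 -1 1]) = -3
det = (-1)·(-4)·(-3) = -12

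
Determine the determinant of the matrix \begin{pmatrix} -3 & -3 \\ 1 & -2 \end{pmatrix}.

det = (-3)·(-2) − (-3)·1 = 6 − (-3) = 9

9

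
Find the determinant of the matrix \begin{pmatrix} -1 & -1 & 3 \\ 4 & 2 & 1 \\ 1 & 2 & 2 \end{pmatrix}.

23

Expand along row 1:
  + (-1) · |2 1; 2 2| = (-1)·(4 − 2) = -2
  − (-1) · |4 1; 1 2| = −(-1)·(8 − 1) = 7
  + 3 · |4 2; 1 2| = 3·(8 − 2) = 18
Sum: (-2) + (7) + (18) = 23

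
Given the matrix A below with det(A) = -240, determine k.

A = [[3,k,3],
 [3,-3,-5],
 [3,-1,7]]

5

Expanding along the row containing k, det(A) is linear in k: det(A) = (-36)·k + (-60).
Set (-36)·k + (-60) = -240  ⇒  (-36)·k = -180  ⇒  k = 5.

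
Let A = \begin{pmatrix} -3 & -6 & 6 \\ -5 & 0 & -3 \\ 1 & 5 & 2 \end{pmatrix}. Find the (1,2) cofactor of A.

The cofactor is 7.

Delete row 1 and column 2; the remaining 2×2 submatrix is [-5 -3; 1 2].
Its determinant is (-5)·2 − (-3)·1 = -7.
The cofactor carries sign (−1)^(1+2) = −1, so C_{1,2} = −(-7) = 7.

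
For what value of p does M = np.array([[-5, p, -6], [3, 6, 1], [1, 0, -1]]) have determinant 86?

Expanding along the row containing p, det(M) is linear in p: det(M) = (4)·p + (66).
Set (4)·p + (66) = 86  ⇒  (4)·p = 20  ⇒  p = 5.

5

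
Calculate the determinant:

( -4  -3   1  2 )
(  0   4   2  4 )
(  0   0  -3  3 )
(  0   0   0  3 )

144

The matrix is upper triangular, so the determinant is the product of the diagonal entries:
det = (-4) · (4) · (-3) · (3) = 144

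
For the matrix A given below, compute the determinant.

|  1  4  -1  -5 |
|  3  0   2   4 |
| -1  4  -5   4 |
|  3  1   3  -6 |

|A| = -71

Expand along row 2 (it has 1 zero):
  − (3) · M_21   where M_21 = det([4 -1 -5; 4 -5 4; 1 3 -6]) = -41
  − (2) · M_23   where M_23 = det([1 4 -5; -1 4 4; 3 1 -6]) = 61
  + (4) · M_24   where M_24 = det([1 4 -1; -1 4 -5; 3 1 3]) = -18
det = (-1)·(3)·(-41) + (-1)·(2)·(61) + (+1)·(4)·(-18) = -71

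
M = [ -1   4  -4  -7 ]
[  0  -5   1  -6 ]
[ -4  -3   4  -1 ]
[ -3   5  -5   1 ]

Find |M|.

det(M) = 1068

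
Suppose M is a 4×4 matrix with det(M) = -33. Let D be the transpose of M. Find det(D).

|D| = -33

det(Mᵀ) = det(M).
det(D) = (1)·(-33) = -33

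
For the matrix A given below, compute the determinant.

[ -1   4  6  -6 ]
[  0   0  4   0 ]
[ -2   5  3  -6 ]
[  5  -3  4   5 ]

|A| = -108

Expand along row 2 (it has 3 zeros):
  − (4) · M_23   where M_23 = det([-1 4 -6; -2 5 -6; 5 -3 5]) = 27
det = (-1)·(4)·(27) = -108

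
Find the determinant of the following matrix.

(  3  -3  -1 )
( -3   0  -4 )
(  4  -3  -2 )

The determinant is 21.

Expand along row 2:
  − (-3) · |-3 -1; -3 -2| = −(-3)·(6 − 3) = 9
  − (-4) · |3 -3; 4 -3| = −(-4)·(-9 − (-12)) = 12
Sum: (9) + (12) = 21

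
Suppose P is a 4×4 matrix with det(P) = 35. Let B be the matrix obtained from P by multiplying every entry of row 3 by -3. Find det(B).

|B| = -105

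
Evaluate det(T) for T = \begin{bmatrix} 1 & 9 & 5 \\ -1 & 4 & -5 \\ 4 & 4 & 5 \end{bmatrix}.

Expand along row 1:
  + 1 · |4 -5; 4 5| = 1·(20 − (-20)) = 40
  − 9 · |-1 -5; 4 5| = −9·(-5 − (-20)) = -135
  + 5 · |-1 4; 4 4| = 5·(-4 − 16) = -100
Sum: (40) + (-135) + (-100) = -195

det(T) = -195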